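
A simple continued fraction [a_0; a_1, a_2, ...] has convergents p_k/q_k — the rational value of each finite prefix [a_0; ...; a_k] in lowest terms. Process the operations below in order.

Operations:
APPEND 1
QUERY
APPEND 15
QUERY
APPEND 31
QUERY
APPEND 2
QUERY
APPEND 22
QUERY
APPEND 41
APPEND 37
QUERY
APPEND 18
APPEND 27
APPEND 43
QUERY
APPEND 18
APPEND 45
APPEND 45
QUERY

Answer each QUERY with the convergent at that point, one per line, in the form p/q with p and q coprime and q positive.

APPEND 1: p_0 = 1·1 + 0 = 1, q_0 = 1·0 + 1 = 1 → 1/1
APPEND 15: p_1 = 15·1 + 1 = 16, q_1 = 15·1 + 0 = 15 → 16/15
APPEND 31: p_2 = 31·16 + 1 = 497, q_2 = 31·15 + 1 = 466 → 497/466
APPEND 2: p_3 = 2·497 + 16 = 1010, q_3 = 2·466 + 15 = 947 → 1010/947
APPEND 22: p_4 = 22·1010 + 497 = 22717, q_4 = 22·947 + 466 = 21300 → 22717/21300
APPEND 41: p_5 = 41·22717 + 1010 = 932407, q_5 = 41·21300 + 947 = 874247 → 932407/874247
APPEND 37: p_6 = 37·932407 + 22717 = 34521776, q_6 = 37·874247 + 21300 = 32368439 → 34521776/32368439
APPEND 18: p_7 = 18·34521776 + 932407 = 622324375, q_7 = 18·32368439 + 874247 = 583506149 → 622324375/583506149
APPEND 27: p_8 = 27·622324375 + 34521776 = 16837279901, q_8 = 27·583506149 + 32368439 = 15787034462 → 16837279901/15787034462
APPEND 43: p_9 = 43·16837279901 + 622324375 = 724625360118, q_9 = 43·15787034462 + 583506149 = 679425988015 → 724625360118/679425988015
APPEND 18: p_10 = 18·724625360118 + 16837279901 = 13060093762025, q_10 = 18·679425988015 + 15787034462 = 12245454818732 → 13060093762025/12245454818732
APPEND 45: p_11 = 45·13060093762025 + 724625360118 = 588428844651243, q_11 = 45·12245454818732 + 679425988015 = 551724892830955 → 588428844651243/551724892830955
APPEND 45: p_12 = 45·588428844651243 + 13060093762025 = 26492358103067960, q_12 = 45·551724892830955 + 12245454818732 = 24839865632211707 → 26492358103067960/24839865632211707

1/1
16/15
497/466
1010/947
22717/21300
34521776/32368439
724625360118/679425988015
26492358103067960/24839865632211707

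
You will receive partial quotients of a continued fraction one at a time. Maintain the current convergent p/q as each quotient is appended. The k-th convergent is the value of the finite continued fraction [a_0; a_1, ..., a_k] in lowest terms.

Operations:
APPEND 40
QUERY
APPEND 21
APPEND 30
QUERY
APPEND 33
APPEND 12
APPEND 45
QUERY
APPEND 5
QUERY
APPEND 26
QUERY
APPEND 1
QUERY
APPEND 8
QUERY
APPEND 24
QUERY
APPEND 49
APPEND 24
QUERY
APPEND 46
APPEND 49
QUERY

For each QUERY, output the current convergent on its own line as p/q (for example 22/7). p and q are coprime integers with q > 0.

APPEND 40: p_0 = 40·1 + 0 = 40, q_0 = 40·0 + 1 = 1 → 40/1
APPEND 21: p_1 = 21·40 + 1 = 841, q_1 = 21·1 + 0 = 21 → 841/21
APPEND 30: p_2 = 30·841 + 40 = 25270, q_2 = 30·21 + 1 = 631 → 25270/631
APPEND 33: p_3 = 33·25270 + 841 = 834751, q_3 = 33·631 + 21 = 20844 → 834751/20844
APPEND 12: p_4 = 12·834751 + 25270 = 10042282, q_4 = 12·20844 + 631 = 250759 → 10042282/250759
APPEND 45: p_5 = 45·10042282 + 834751 = 452737441, q_5 = 45·250759 + 20844 = 11304999 → 452737441/11304999
APPEND 5: p_6 = 5·452737441 + 10042282 = 2273729487, q_6 = 5·11304999 + 250759 = 56775754 → 2273729487/56775754
APPEND 26: p_7 = 26·2273729487 + 452737441 = 59569704103, q_7 = 26·56775754 + 11304999 = 1487474603 → 59569704103/1487474603
APPEND 1: p_8 = 1·59569704103 + 2273729487 = 61843433590, q_8 = 1·1487474603 + 56775754 = 1544250357 → 61843433590/1544250357
APPEND 8: p_9 = 8·61843433590 + 59569704103 = 554317172823, q_9 = 8·1544250357 + 1487474603 = 13841477459 → 554317172823/13841477459
APPEND 24: p_10 = 24·554317172823 + 61843433590 = 13365455581342, q_10 = 24·13841477459 + 1544250357 = 333739709373 → 13365455581342/333739709373
APPEND 49: p_11 = 49·13365455581342 + 554317172823 = 655461640658581, q_11 = 49·333739709373 + 13841477459 = 16367087236736 → 655461640658581/16367087236736
APPEND 24: p_12 = 24·655461640658581 + 13365455581342 = 15744444831387286, q_12 = 24·16367087236736 + 333739709373 = 393143833391037 → 15744444831387286/393143833391037
APPEND 46: p_13 = 46·15744444831387286 + 655461640658581 = 724899923884473737, q_13 = 46·393143833391037 + 16367087236736 = 18100983423224438 → 724899923884473737/18100983423224438
APPEND 49: p_14 = 49·724899923884473737 + 15744444831387286 = 35535840715170600399, q_14 = 49·18100983423224438 + 393143833391037 = 887341331571388499 → 35535840715170600399/887341331571388499

40/1
25270/631
452737441/11304999
2273729487/56775754
59569704103/1487474603
61843433590/1544250357
554317172823/13841477459
13365455581342/333739709373
15744444831387286/393143833391037
35535840715170600399/887341331571388499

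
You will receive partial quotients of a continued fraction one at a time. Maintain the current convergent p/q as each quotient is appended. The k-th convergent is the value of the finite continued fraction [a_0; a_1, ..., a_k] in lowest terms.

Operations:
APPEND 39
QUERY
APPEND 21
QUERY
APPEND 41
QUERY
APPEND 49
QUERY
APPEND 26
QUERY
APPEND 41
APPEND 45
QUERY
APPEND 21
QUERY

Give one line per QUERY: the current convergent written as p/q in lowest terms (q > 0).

APPEND 39: p_0 = 39·1 + 0 = 39, q_0 = 39·0 + 1 = 1 → 39/1
APPEND 21: p_1 = 21·39 + 1 = 820, q_1 = 21·1 + 0 = 21 → 820/21
APPEND 41: p_2 = 41·820 + 39 = 33659, q_2 = 41·21 + 1 = 862 → 33659/862
APPEND 49: p_3 = 49·33659 + 820 = 1650111, q_3 = 49·862 + 21 = 42259 → 1650111/42259
APPEND 26: p_4 = 26·1650111 + 33659 = 42936545, q_4 = 26·42259 + 862 = 1099596 → 42936545/1099596
APPEND 41: p_5 = 41·42936545 + 1650111 = 1762048456, q_5 = 41·1099596 + 42259 = 45125695 → 1762048456/45125695
APPEND 45: p_6 = 45·1762048456 + 42936545 = 79335117065, q_6 = 45·45125695 + 1099596 = 2031755871 → 79335117065/2031755871
APPEND 21: p_7 = 21·79335117065 + 1762048456 = 1667799506821, q_7 = 21·2031755871 + 45125695 = 42711998986 → 1667799506821/42711998986

39/1
820/21
33659/862
1650111/42259
42936545/1099596
79335117065/2031755871
1667799506821/42711998986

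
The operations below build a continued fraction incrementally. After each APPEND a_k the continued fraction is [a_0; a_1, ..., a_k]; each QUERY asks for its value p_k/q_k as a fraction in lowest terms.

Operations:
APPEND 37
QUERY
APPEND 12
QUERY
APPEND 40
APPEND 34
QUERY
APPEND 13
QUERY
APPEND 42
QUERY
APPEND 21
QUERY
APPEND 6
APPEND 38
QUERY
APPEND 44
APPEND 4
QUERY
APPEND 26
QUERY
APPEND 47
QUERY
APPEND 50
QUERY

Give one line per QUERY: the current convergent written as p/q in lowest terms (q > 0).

APPEND 37: p_0 = 37·1 + 0 = 37, q_0 = 37·0 + 1 = 1 → 37/1
APPEND 12: p_1 = 12·37 + 1 = 445, q_1 = 12·1 + 0 = 12 → 445/12
APPEND 40: p_2 = 40·445 + 37 = 17837, q_2 = 40·12 + 1 = 481 → 17837/481
APPEND 34: p_3 = 34·17837 + 445 = 606903, q_3 = 34·481 + 12 = 16366 → 606903/16366
APPEND 13: p_4 = 13·606903 + 17837 = 7907576, q_4 = 13·16366 + 481 = 213239 → 7907576/213239
APPEND 42: p_5 = 42·7907576 + 606903 = 332725095, q_5 = 42·213239 + 16366 = 8972404 → 332725095/8972404
APPEND 21: p_6 = 21·332725095 + 7907576 = 6995134571, q_6 = 21·8972404 + 213239 = 188633723 → 6995134571/188633723
APPEND 6: p_7 = 6·6995134571 + 332725095 = 42303532521, q_7 = 6·188633723 + 8972404 = 1140774742 → 42303532521/1140774742
APPEND 38: p_8 = 38·42303532521 + 6995134571 = 1614529370369, q_8 = 38·1140774742 + 188633723 = 43538073919 → 1614529370369/43538073919
APPEND 44: p_9 = 44·1614529370369 + 42303532521 = 71081595828757, q_9 = 44·43538073919 + 1140774742 = 1916816027178 → 71081595828757/1916816027178
APPEND 4: p_10 = 4·71081595828757 + 1614529370369 = 285940912685397, q_10 = 4·1916816027178 + 43538073919 = 7710802182631 → 285940912685397/7710802182631
APPEND 26: p_11 = 26·285940912685397 + 71081595828757 = 7505545325649079, q_11 = 26·7710802182631 + 1916816027178 = 202397672775584 → 7505545325649079/202397672775584
APPEND 47: p_12 = 47·7505545325649079 + 285940912685397 = 353046571218192110, q_12 = 47·202397672775584 + 7710802182631 = 9520401422635079 → 353046571218192110/9520401422635079
APPEND 50: p_13 = 50·353046571218192110 + 7505545325649079 = 17659834106235254579, q_13 = 50·9520401422635079 + 202397672775584 = 476222468804529534 → 17659834106235254579/476222468804529534

37/1
445/12
606903/16366
7907576/213239
332725095/8972404
6995134571/188633723
1614529370369/43538073919
285940912685397/7710802182631
7505545325649079/202397672775584
353046571218192110/9520401422635079
17659834106235254579/476222468804529534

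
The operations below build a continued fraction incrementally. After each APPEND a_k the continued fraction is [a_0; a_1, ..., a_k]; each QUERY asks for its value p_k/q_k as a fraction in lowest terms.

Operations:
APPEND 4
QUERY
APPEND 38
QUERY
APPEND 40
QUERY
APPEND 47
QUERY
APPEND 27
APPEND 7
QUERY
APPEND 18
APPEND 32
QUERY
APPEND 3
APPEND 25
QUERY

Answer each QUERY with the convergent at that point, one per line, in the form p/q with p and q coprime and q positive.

4/1
153/38
6124/1521
287981/71525
54759258/13600397
31845103418/7909275341
2445064066143/607273421966

APPEND 4: p_0 = 4·1 + 0 = 4, q_0 = 4·0 + 1 = 1 → 4/1
APPEND 38: p_1 = 38·4 + 1 = 153, q_1 = 38·1 + 0 = 38 → 153/38
APPEND 40: p_2 = 40·153 + 4 = 6124, q_2 = 40·38 + 1 = 1521 → 6124/1521
APPEND 47: p_3 = 47·6124 + 153 = 287981, q_3 = 47·1521 + 38 = 71525 → 287981/71525
APPEND 27: p_4 = 27·287981 + 6124 = 7781611, q_4 = 27·71525 + 1521 = 1932696 → 7781611/1932696
APPEND 7: p_5 = 7·7781611 + 287981 = 54759258, q_5 = 7·1932696 + 71525 = 13600397 → 54759258/13600397
APPEND 18: p_6 = 18·54759258 + 7781611 = 993448255, q_6 = 18·13600397 + 1932696 = 246739842 → 993448255/246739842
APPEND 32: p_7 = 32·993448255 + 54759258 = 31845103418, q_7 = 32·246739842 + 13600397 = 7909275341 → 31845103418/7909275341
APPEND 3: p_8 = 3·31845103418 + 993448255 = 96528758509, q_8 = 3·7909275341 + 246739842 = 23974565865 → 96528758509/23974565865
APPEND 25: p_9 = 25·96528758509 + 31845103418 = 2445064066143, q_9 = 25·23974565865 + 7909275341 = 607273421966 → 2445064066143/607273421966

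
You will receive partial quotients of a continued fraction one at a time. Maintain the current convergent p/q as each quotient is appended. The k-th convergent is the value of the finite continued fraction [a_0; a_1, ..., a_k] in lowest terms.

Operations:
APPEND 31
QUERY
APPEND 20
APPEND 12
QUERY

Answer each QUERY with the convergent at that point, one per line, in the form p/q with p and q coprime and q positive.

APPEND 31: p_0 = 31·1 + 0 = 31, q_0 = 31·0 + 1 = 1 → 31/1
APPEND 20: p_1 = 20·31 + 1 = 621, q_1 = 20·1 + 0 = 20 → 621/20
APPEND 12: p_2 = 12·621 + 31 = 7483, q_2 = 12·20 + 1 = 241 → 7483/241

31/1
7483/241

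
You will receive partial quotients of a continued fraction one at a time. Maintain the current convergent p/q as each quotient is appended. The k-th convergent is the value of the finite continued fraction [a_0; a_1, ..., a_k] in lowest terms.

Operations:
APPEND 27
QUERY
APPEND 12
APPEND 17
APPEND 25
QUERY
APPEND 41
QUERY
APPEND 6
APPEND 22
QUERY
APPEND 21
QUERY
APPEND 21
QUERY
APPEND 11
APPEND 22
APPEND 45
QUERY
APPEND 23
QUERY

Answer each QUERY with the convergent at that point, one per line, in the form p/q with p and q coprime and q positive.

APPEND 27: p_0 = 27·1 + 0 = 27, q_0 = 27·0 + 1 = 1 → 27/1
APPEND 12: p_1 = 12·27 + 1 = 325, q_1 = 12·1 + 0 = 12 → 325/12
APPEND 17: p_2 = 17·325 + 27 = 5552, q_2 = 17·12 + 1 = 205 → 5552/205
APPEND 25: p_3 = 25·5552 + 325 = 139125, q_3 = 25·205 + 12 = 5137 → 139125/5137
APPEND 41: p_4 = 41·139125 + 5552 = 5709677, q_4 = 41·5137 + 205 = 210822 → 5709677/210822
APPEND 6: p_5 = 6·5709677 + 139125 = 34397187, q_5 = 6·210822 + 5137 = 1270069 → 34397187/1270069
APPEND 22: p_6 = 22·34397187 + 5709677 = 762447791, q_6 = 22·1270069 + 210822 = 28152340 → 762447791/28152340
APPEND 21: p_7 = 21·762447791 + 34397187 = 16045800798, q_7 = 21·28152340 + 1270069 = 592469209 → 16045800798/592469209
APPEND 21: p_8 = 21·16045800798 + 762447791 = 337724264549, q_8 = 21·592469209 + 28152340 = 12470005729 → 337724264549/12470005729
APPEND 11: p_9 = 11·337724264549 + 16045800798 = 3731012710837, q_9 = 11·12470005729 + 592469209 = 137762532228 → 3731012710837/137762532228
APPEND 22: p_10 = 22·3731012710837 + 337724264549 = 82420003902963, q_10 = 22·137762532228 + 12470005729 = 3043245714745 → 82420003902963/3043245714745
APPEND 45: p_11 = 45·82420003902963 + 3731012710837 = 3712631188344172, q_11 = 45·3043245714745 + 137762532228 = 137083819695753 → 3712631188344172/137083819695753
APPEND 23: p_12 = 23·3712631188344172 + 82420003902963 = 85472937335818919, q_12 = 23·137083819695753 + 3043245714745 = 3155971098717064 → 85472937335818919/3155971098717064

27/1
139125/5137
5709677/210822
762447791/28152340
16045800798/592469209
337724264549/12470005729
3712631188344172/137083819695753
85472937335818919/3155971098717064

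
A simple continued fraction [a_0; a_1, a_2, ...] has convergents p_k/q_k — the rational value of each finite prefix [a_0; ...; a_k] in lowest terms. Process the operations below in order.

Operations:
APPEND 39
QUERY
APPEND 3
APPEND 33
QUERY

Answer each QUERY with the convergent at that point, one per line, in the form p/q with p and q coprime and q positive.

APPEND 39: p_0 = 39·1 + 0 = 39, q_0 = 39·0 + 1 = 1 → 39/1
APPEND 3: p_1 = 3·39 + 1 = 118, q_1 = 3·1 + 0 = 3 → 118/3
APPEND 33: p_2 = 33·118 + 39 = 3933, q_2 = 33·3 + 1 = 100 → 3933/100

39/1
3933/100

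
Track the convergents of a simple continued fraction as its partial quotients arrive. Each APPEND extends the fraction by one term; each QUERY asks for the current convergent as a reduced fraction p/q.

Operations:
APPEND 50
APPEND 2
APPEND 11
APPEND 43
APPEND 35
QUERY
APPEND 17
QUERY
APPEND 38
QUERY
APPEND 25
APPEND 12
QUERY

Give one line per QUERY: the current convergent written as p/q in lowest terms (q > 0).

1752001/34708
29834041/591027
1135445559/22493734
342127121751/6777706258

APPEND 50: p_0 = 50·1 + 0 = 50, q_0 = 50·0 + 1 = 1 → 50/1
APPEND 2: p_1 = 2·50 + 1 = 101, q_1 = 2·1 + 0 = 2 → 101/2
APPEND 11: p_2 = 11·101 + 50 = 1161, q_2 = 11·2 + 1 = 23 → 1161/23
APPEND 43: p_3 = 43·1161 + 101 = 50024, q_3 = 43·23 + 2 = 991 → 50024/991
APPEND 35: p_4 = 35·50024 + 1161 = 1752001, q_4 = 35·991 + 23 = 34708 → 1752001/34708
APPEND 17: p_5 = 17·1752001 + 50024 = 29834041, q_5 = 17·34708 + 991 = 591027 → 29834041/591027
APPEND 38: p_6 = 38·29834041 + 1752001 = 1135445559, q_6 = 38·591027 + 34708 = 22493734 → 1135445559/22493734
APPEND 25: p_7 = 25·1135445559 + 29834041 = 28415973016, q_7 = 25·22493734 + 591027 = 562934377 → 28415973016/562934377
APPEND 12: p_8 = 12·28415973016 + 1135445559 = 342127121751, q_8 = 12·562934377 + 22493734 = 6777706258 → 342127121751/6777706258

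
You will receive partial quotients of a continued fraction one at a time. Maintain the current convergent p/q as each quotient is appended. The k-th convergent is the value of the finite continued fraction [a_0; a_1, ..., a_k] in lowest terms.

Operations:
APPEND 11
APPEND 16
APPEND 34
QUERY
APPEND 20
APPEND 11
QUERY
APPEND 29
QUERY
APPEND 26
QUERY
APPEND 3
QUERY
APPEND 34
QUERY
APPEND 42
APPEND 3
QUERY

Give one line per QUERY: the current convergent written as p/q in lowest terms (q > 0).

6029/545
1334356/120621
38817081/3508925
1010578462/91352671
3070552467/277566938
105409362340/9528628563
13396200674581/1210968528315

APPEND 11: p_0 = 11·1 + 0 = 11, q_0 = 11·0 + 1 = 1 → 11/1
APPEND 16: p_1 = 16·11 + 1 = 177, q_1 = 16·1 + 0 = 16 → 177/16
APPEND 34: p_2 = 34·177 + 11 = 6029, q_2 = 34·16 + 1 = 545 → 6029/545
APPEND 20: p_3 = 20·6029 + 177 = 120757, q_3 = 20·545 + 16 = 10916 → 120757/10916
APPEND 11: p_4 = 11·120757 + 6029 = 1334356, q_4 = 11·10916 + 545 = 120621 → 1334356/120621
APPEND 29: p_5 = 29·1334356 + 120757 = 38817081, q_5 = 29·120621 + 10916 = 3508925 → 38817081/3508925
APPEND 26: p_6 = 26·38817081 + 1334356 = 1010578462, q_6 = 26·3508925 + 120621 = 91352671 → 1010578462/91352671
APPEND 3: p_7 = 3·1010578462 + 38817081 = 3070552467, q_7 = 3·91352671 + 3508925 = 277566938 → 3070552467/277566938
APPEND 34: p_8 = 34·3070552467 + 1010578462 = 105409362340, q_8 = 34·277566938 + 91352671 = 9528628563 → 105409362340/9528628563
APPEND 42: p_9 = 42·105409362340 + 3070552467 = 4430263770747, q_9 = 42·9528628563 + 277566938 = 400479966584 → 4430263770747/400479966584
APPEND 3: p_10 = 3·4430263770747 + 105409362340 = 13396200674581, q_10 = 3·400479966584 + 9528628563 = 1210968528315 → 13396200674581/1210968528315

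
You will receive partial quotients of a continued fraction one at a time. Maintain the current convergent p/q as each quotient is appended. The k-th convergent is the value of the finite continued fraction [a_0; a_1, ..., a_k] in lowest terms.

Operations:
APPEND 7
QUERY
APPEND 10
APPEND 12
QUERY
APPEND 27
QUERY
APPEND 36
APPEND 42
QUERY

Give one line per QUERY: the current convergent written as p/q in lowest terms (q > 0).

7/1
859/121
23264/3277
35234510/4963183

APPEND 7: p_0 = 7·1 + 0 = 7, q_0 = 7·0 + 1 = 1 → 7/1
APPEND 10: p_1 = 10·7 + 1 = 71, q_1 = 10·1 + 0 = 10 → 71/10
APPEND 12: p_2 = 12·71 + 7 = 859, q_2 = 12·10 + 1 = 121 → 859/121
APPEND 27: p_3 = 27·859 + 71 = 23264, q_3 = 27·121 + 10 = 3277 → 23264/3277
APPEND 36: p_4 = 36·23264 + 859 = 838363, q_4 = 36·3277 + 121 = 118093 → 838363/118093
APPEND 42: p_5 = 42·838363 + 23264 = 35234510, q_5 = 42·118093 + 3277 = 4963183 → 35234510/4963183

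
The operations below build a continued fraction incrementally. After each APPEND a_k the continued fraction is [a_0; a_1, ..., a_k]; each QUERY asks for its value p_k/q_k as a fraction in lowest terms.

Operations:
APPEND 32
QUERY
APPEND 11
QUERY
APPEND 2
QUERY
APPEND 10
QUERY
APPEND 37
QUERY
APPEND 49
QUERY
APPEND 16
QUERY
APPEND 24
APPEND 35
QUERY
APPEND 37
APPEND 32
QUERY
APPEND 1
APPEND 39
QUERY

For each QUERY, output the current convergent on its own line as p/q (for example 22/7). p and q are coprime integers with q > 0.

APPEND 32: p_0 = 32·1 + 0 = 32, q_0 = 32·0 + 1 = 1 → 32/1
APPEND 11: p_1 = 11·32 + 1 = 353, q_1 = 11·1 + 0 = 11 → 353/11
APPEND 2: p_2 = 2·353 + 32 = 738, q_2 = 2·11 + 1 = 23 → 738/23
APPEND 10: p_3 = 10·738 + 353 = 7733, q_3 = 10·23 + 11 = 241 → 7733/241
APPEND 37: p_4 = 37·7733 + 738 = 286859, q_4 = 37·241 + 23 = 8940 → 286859/8940
APPEND 49: p_5 = 49·286859 + 7733 = 14063824, q_5 = 49·8940 + 241 = 438301 → 14063824/438301
APPEND 16: p_6 = 16·14063824 + 286859 = 225308043, q_6 = 16·438301 + 8940 = 7021756 → 225308043/7021756
APPEND 24: p_7 = 24·225308043 + 14063824 = 5421456856, q_7 = 24·7021756 + 438301 = 168960445 → 5421456856/168960445
APPEND 35: p_8 = 35·5421456856 + 225308043 = 189976298003, q_8 = 35·168960445 + 7021756 = 5920637331 → 189976298003/5920637331
APPEND 37: p_9 = 37·189976298003 + 5421456856 = 7034544482967, q_9 = 37·5920637331 + 168960445 = 219232541692 → 7034544482967/219232541692
APPEND 32: p_10 = 32·7034544482967 + 189976298003 = 225295399752947, q_10 = 32·219232541692 + 5920637331 = 7021361971475 → 225295399752947/7021361971475
APPEND 1: p_11 = 1·225295399752947 + 7034544482967 = 232329944235914, q_11 = 1·7021361971475 + 219232541692 = 7240594513167 → 232329944235914/7240594513167
APPEND 39: p_12 = 39·232329944235914 + 225295399752947 = 9286163224953593, q_12 = 39·7240594513167 + 7021361971475 = 289404547984988 → 9286163224953593/289404547984988

32/1
353/11
738/23
7733/241
286859/8940
14063824/438301
225308043/7021756
189976298003/5920637331
225295399752947/7021361971475
9286163224953593/289404547984988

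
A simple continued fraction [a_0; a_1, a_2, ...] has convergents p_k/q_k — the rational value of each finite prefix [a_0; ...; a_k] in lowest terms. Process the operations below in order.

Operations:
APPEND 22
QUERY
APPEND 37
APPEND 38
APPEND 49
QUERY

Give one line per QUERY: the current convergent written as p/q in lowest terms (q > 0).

APPEND 22: p_0 = 22·1 + 0 = 22, q_0 = 22·0 + 1 = 1 → 22/1
APPEND 37: p_1 = 37·22 + 1 = 815, q_1 = 37·1 + 0 = 37 → 815/37
APPEND 38: p_2 = 38·815 + 22 = 30992, q_2 = 38·37 + 1 = 1407 → 30992/1407
APPEND 49: p_3 = 49·30992 + 815 = 1519423, q_3 = 49·1407 + 37 = 68980 → 1519423/68980

22/1
1519423/68980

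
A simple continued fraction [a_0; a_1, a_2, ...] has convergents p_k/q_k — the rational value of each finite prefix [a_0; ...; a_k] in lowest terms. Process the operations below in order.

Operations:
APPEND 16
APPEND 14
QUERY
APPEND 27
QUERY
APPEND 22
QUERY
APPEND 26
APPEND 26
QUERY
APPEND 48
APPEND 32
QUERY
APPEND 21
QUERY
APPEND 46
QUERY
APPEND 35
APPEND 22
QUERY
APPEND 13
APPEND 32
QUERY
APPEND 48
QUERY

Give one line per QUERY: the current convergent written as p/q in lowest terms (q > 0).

APPEND 16: p_0 = 16·1 + 0 = 16, q_0 = 16·0 + 1 = 1 → 16/1
APPEND 14: p_1 = 14·16 + 1 = 225, q_1 = 14·1 + 0 = 14 → 225/14
APPEND 27: p_2 = 27·225 + 16 = 6091, q_2 = 27·14 + 1 = 379 → 6091/379
APPEND 22: p_3 = 22·6091 + 225 = 134227, q_3 = 22·379 + 14 = 8352 → 134227/8352
APPEND 26: p_4 = 26·134227 + 6091 = 3495993, q_4 = 26·8352 + 379 = 217531 → 3495993/217531
APPEND 26: p_5 = 26·3495993 + 134227 = 91030045, q_5 = 26·217531 + 8352 = 5664158 → 91030045/5664158
APPEND 48: p_6 = 48·91030045 + 3495993 = 4372938153, q_6 = 48·5664158 + 217531 = 272097115 → 4372938153/272097115
APPEND 32: p_7 = 32·4372938153 + 91030045 = 140025050941, q_7 = 32·272097115 + 5664158 = 8712771838 → 140025050941/8712771838
APPEND 21: p_8 = 21·140025050941 + 4372938153 = 2944899007914, q_8 = 21·8712771838 + 272097115 = 183240305713 → 2944899007914/183240305713
APPEND 46: p_9 = 46·2944899007914 + 140025050941 = 135605379414985, q_9 = 46·183240305713 + 8712771838 = 8437766834636 → 135605379414985/8437766834636
APPEND 35: p_10 = 35·135605379414985 + 2944899007914 = 4749133178532389, q_10 = 35·8437766834636 + 183240305713 = 295505079517973 → 4749133178532389/295505079517973
APPEND 22: p_11 = 22·4749133178532389 + 135605379414985 = 104616535307127543, q_11 = 22·295505079517973 + 8437766834636 = 6509549516230042 → 104616535307127543/6509549516230042
APPEND 13: p_12 = 13·104616535307127543 + 4749133178532389 = 1364764092171190448, q_12 = 13·6509549516230042 + 295505079517973 = 84919648790508519 → 1364764092171190448/84919648790508519
APPEND 32: p_13 = 32·1364764092171190448 + 104616535307127543 = 43777067484785221879, q_13 = 32·84919648790508519 + 6509549516230042 = 2723938310812502650 → 43777067484785221879/2723938310812502650
APPEND 48: p_14 = 48·43777067484785221879 + 1364764092171190448 = 2102664003361861840640, q_14 = 48·2723938310812502650 + 84919648790508519 = 130833958567790635719 → 2102664003361861840640/130833958567790635719

225/14
6091/379
134227/8352
91030045/5664158
140025050941/8712771838
2944899007914/183240305713
135605379414985/8437766834636
104616535307127543/6509549516230042
43777067484785221879/2723938310812502650
2102664003361861840640/130833958567790635719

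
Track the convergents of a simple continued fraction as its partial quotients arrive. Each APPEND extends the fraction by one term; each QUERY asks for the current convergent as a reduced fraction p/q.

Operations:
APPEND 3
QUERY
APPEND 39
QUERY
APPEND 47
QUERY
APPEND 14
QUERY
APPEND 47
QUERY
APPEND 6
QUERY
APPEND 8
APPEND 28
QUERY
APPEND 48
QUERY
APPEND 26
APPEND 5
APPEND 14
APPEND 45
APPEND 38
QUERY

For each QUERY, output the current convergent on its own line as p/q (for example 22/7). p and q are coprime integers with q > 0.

3/1
118/39
5549/1834
77804/25715
3662337/1210439
22051826/7288349
5064206286/1673770817
243261978673/80400516447
775998641820533680/256475310711867993

APPEND 3: p_0 = 3·1 + 0 = 3, q_0 = 3·0 + 1 = 1 → 3/1
APPEND 39: p_1 = 39·3 + 1 = 118, q_1 = 39·1 + 0 = 39 → 118/39
APPEND 47: p_2 = 47·118 + 3 = 5549, q_2 = 47·39 + 1 = 1834 → 5549/1834
APPEND 14: p_3 = 14·5549 + 118 = 77804, q_3 = 14·1834 + 39 = 25715 → 77804/25715
APPEND 47: p_4 = 47·77804 + 5549 = 3662337, q_4 = 47·25715 + 1834 = 1210439 → 3662337/1210439
APPEND 6: p_5 = 6·3662337 + 77804 = 22051826, q_5 = 6·1210439 + 25715 = 7288349 → 22051826/7288349
APPEND 8: p_6 = 8·22051826 + 3662337 = 180076945, q_6 = 8·7288349 + 1210439 = 59517231 → 180076945/59517231
APPEND 28: p_7 = 28·180076945 + 22051826 = 5064206286, q_7 = 28·59517231 + 7288349 = 1673770817 → 5064206286/1673770817
APPEND 48: p_8 = 48·5064206286 + 180076945 = 243261978673, q_8 = 48·1673770817 + 59517231 = 80400516447 → 243261978673/80400516447
APPEND 26: p_9 = 26·243261978673 + 5064206286 = 6329875651784, q_9 = 26·80400516447 + 1673770817 = 2092087198439 → 6329875651784/2092087198439
APPEND 5: p_10 = 5·6329875651784 + 243261978673 = 31892640237593, q_10 = 5·2092087198439 + 80400516447 = 10540836508642 → 31892640237593/10540836508642
APPEND 14: p_11 = 14·31892640237593 + 6329875651784 = 452826838978086, q_11 = 14·10540836508642 + 2092087198439 = 149663798319427 → 452826838978086/149663798319427
APPEND 45: p_12 = 45·452826838978086 + 31892640237593 = 20409100394251463, q_12 = 45·149663798319427 + 10540836508642 = 6745411760882857 → 20409100394251463/6745411760882857
APPEND 38: p_13 = 38·20409100394251463 + 452826838978086 = 775998641820533680, q_13 = 38·6745411760882857 + 149663798319427 = 256475310711867993 → 775998641820533680/256475310711867993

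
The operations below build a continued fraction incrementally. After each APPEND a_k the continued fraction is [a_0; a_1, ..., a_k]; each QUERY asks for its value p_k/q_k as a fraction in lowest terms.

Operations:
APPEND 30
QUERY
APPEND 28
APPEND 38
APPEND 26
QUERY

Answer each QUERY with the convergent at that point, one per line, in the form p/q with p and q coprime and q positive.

APPEND 30: p_0 = 30·1 + 0 = 30, q_0 = 30·0 + 1 = 1 → 30/1
APPEND 28: p_1 = 28·30 + 1 = 841, q_1 = 28·1 + 0 = 28 → 841/28
APPEND 38: p_2 = 38·841 + 30 = 31988, q_2 = 38·28 + 1 = 1065 → 31988/1065
APPEND 26: p_3 = 26·31988 + 841 = 832529, q_3 = 26·1065 + 28 = 27718 → 832529/27718

30/1
832529/27718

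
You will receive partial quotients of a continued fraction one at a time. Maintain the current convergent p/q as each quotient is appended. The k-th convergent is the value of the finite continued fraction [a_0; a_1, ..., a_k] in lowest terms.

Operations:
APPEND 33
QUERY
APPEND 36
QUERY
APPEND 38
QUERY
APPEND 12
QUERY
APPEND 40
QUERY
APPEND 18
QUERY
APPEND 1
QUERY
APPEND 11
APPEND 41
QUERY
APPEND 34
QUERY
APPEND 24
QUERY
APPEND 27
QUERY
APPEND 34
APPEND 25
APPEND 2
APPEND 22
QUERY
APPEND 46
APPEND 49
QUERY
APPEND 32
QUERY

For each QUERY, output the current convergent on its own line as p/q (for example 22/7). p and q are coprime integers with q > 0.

33/1
1189/36
45215/1369
543769/16464
21795975/659929
392871319/11895186
414667294/12555115
203537340967/6162614606
6925223804431/209678898055
166408908647311/5038456167926
4499965757281828/136247995432057
175883034079772876321/5325309594878412573
396999442792927967151036/12020175527036216495837
12712080609368773483410187/384890817890004669460320

APPEND 33: p_0 = 33·1 + 0 = 33, q_0 = 33·0 + 1 = 1 → 33/1
APPEND 36: p_1 = 36·33 + 1 = 1189, q_1 = 36·1 + 0 = 36 → 1189/36
APPEND 38: p_2 = 38·1189 + 33 = 45215, q_2 = 38·36 + 1 = 1369 → 45215/1369
APPEND 12: p_3 = 12·45215 + 1189 = 543769, q_3 = 12·1369 + 36 = 16464 → 543769/16464
APPEND 40: p_4 = 40·543769 + 45215 = 21795975, q_4 = 40·16464 + 1369 = 659929 → 21795975/659929
APPEND 18: p_5 = 18·21795975 + 543769 = 392871319, q_5 = 18·659929 + 16464 = 11895186 → 392871319/11895186
APPEND 1: p_6 = 1·392871319 + 21795975 = 414667294, q_6 = 1·11895186 + 659929 = 12555115 → 414667294/12555115
APPEND 11: p_7 = 11·414667294 + 392871319 = 4954211553, q_7 = 11·12555115 + 11895186 = 150001451 → 4954211553/150001451
APPEND 41: p_8 = 41·4954211553 + 414667294 = 203537340967, q_8 = 41·150001451 + 12555115 = 6162614606 → 203537340967/6162614606
APPEND 34: p_9 = 34·203537340967 + 4954211553 = 6925223804431, q_9 = 34·6162614606 + 150001451 = 209678898055 → 6925223804431/209678898055
APPEND 24: p_10 = 24·6925223804431 + 203537340967 = 166408908647311, q_10 = 24·209678898055 + 6162614606 = 5038456167926 → 166408908647311/5038456167926
APPEND 27: p_11 = 27·166408908647311 + 6925223804431 = 4499965757281828, q_11 = 27·5038456167926 + 209678898055 = 136247995432057 → 4499965757281828/136247995432057
APPEND 34: p_12 = 34·4499965757281828 + 166408908647311 = 153165244656229463, q_12 = 34·136247995432057 + 5038456167926 = 4637470300857864 → 153165244656229463/4637470300857864
APPEND 25: p_13 = 25·153165244656229463 + 4499965757281828 = 3833631082163018403, q_13 = 25·4637470300857864 + 136247995432057 = 116073005516878657 → 3833631082163018403/116073005516878657
APPEND 2: p_14 = 2·3833631082163018403 + 153165244656229463 = 7820427408982266269, q_14 = 2·116073005516878657 + 4637470300857864 = 236783481334615178 → 7820427408982266269/236783481334615178
APPEND 22: p_15 = 22·7820427408982266269 + 3833631082163018403 = 175883034079772876321, q_15 = 22·236783481334615178 + 116073005516878657 = 5325309594878412573 → 175883034079772876321/5325309594878412573
APPEND 46: p_16 = 46·175883034079772876321 + 7820427408982266269 = 8098439995078534577035, q_16 = 46·5325309594878412573 + 236783481334615178 = 245201024845741593536 → 8098439995078534577035/245201024845741593536
APPEND 49: p_17 = 49·8098439995078534577035 + 175883034079772876321 = 396999442792927967151036, q_17 = 49·245201024845741593536 + 5325309594878412573 = 12020175527036216495837 → 396999442792927967151036/12020175527036216495837
APPEND 32: p_18 = 32·396999442792927967151036 + 8098439995078534577035 = 12712080609368773483410187, q_18 = 32·12020175527036216495837 + 245201024845741593536 = 384890817890004669460320 → 12712080609368773483410187/384890817890004669460320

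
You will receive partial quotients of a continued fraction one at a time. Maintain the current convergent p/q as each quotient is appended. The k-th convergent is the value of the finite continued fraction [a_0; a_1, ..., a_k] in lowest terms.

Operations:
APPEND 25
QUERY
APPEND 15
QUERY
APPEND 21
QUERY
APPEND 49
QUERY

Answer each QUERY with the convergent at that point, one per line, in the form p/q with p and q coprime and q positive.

25/1
376/15
7921/316
388505/15499

APPEND 25: p_0 = 25·1 + 0 = 25, q_0 = 25·0 + 1 = 1 → 25/1
APPEND 15: p_1 = 15·25 + 1 = 376, q_1 = 15·1 + 0 = 15 → 376/15
APPEND 21: p_2 = 21·376 + 25 = 7921, q_2 = 21·15 + 1 = 316 → 7921/316
APPEND 49: p_3 = 49·7921 + 376 = 388505, q_3 = 49·316 + 15 = 15499 → 388505/15499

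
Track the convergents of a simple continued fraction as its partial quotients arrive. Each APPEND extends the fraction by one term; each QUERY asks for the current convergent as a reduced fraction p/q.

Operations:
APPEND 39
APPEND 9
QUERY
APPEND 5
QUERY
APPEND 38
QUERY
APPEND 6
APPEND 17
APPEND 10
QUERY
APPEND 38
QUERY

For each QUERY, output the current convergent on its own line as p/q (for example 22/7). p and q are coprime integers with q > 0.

APPEND 39: p_0 = 39·1 + 0 = 39, q_0 = 39·0 + 1 = 1 → 39/1
APPEND 9: p_1 = 9·39 + 1 = 352, q_1 = 9·1 + 0 = 9 → 352/9
APPEND 5: p_2 = 5·352 + 39 = 1799, q_2 = 5·9 + 1 = 46 → 1799/46
APPEND 38: p_3 = 38·1799 + 352 = 68714, q_3 = 38·46 + 9 = 1757 → 68714/1757
APPEND 6: p_4 = 6·68714 + 1799 = 414083, q_4 = 6·1757 + 46 = 10588 → 414083/10588
APPEND 17: p_5 = 17·414083 + 68714 = 7108125, q_5 = 17·10588 + 1757 = 181753 → 7108125/181753
APPEND 10: p_6 = 10·7108125 + 414083 = 71495333, q_6 = 10·181753 + 10588 = 1828118 → 71495333/1828118
APPEND 38: p_7 = 38·71495333 + 7108125 = 2723930779, q_7 = 38·1828118 + 181753 = 69650237 → 2723930779/69650237

352/9
1799/46
68714/1757
71495333/1828118
2723930779/69650237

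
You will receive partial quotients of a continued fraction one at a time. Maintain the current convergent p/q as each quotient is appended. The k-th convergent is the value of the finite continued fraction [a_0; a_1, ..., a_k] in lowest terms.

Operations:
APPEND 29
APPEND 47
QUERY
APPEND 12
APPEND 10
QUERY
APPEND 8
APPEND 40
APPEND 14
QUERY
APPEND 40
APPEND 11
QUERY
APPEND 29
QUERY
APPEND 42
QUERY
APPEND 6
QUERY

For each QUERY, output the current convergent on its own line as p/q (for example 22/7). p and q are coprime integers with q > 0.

1364/47
165334/5697
753532385/25964859
332898790819/11470867526
9684259957245/333695603951
407071816995109/14026686233468
2452115161927899/84493813004759

APPEND 29: p_0 = 29·1 + 0 = 29, q_0 = 29·0 + 1 = 1 → 29/1
APPEND 47: p_1 = 47·29 + 1 = 1364, q_1 = 47·1 + 0 = 47 → 1364/47
APPEND 12: p_2 = 12·1364 + 29 = 16397, q_2 = 12·47 + 1 = 565 → 16397/565
APPEND 10: p_3 = 10·16397 + 1364 = 165334, q_3 = 10·565 + 47 = 5697 → 165334/5697
APPEND 8: p_4 = 8·165334 + 16397 = 1339069, q_4 = 8·5697 + 565 = 46141 → 1339069/46141
APPEND 40: p_5 = 40·1339069 + 165334 = 53728094, q_5 = 40·46141 + 5697 = 1851337 → 53728094/1851337
APPEND 14: p_6 = 14·53728094 + 1339069 = 753532385, q_6 = 14·1851337 + 46141 = 25964859 → 753532385/25964859
APPEND 40: p_7 = 40·753532385 + 53728094 = 30195023494, q_7 = 40·25964859 + 1851337 = 1040445697 → 30195023494/1040445697
APPEND 11: p_8 = 11·30195023494 + 753532385 = 332898790819, q_8 = 11·1040445697 + 25964859 = 11470867526 → 332898790819/11470867526
APPEND 29: p_9 = 29·332898790819 + 30195023494 = 9684259957245, q_9 = 29·11470867526 + 1040445697 = 333695603951 → 9684259957245/333695603951
APPEND 42: p_10 = 42·9684259957245 + 332898790819 = 407071816995109, q_10 = 42·333695603951 + 11470867526 = 14026686233468 → 407071816995109/14026686233468
APPEND 6: p_11 = 6·407071816995109 + 9684259957245 = 2452115161927899, q_11 = 6·14026686233468 + 333695603951 = 84493813004759 → 2452115161927899/84493813004759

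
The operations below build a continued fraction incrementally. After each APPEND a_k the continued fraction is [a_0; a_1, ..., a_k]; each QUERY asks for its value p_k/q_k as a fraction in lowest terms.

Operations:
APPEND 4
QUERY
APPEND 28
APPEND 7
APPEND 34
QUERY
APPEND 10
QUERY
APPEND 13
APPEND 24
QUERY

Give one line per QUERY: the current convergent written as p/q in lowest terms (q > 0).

APPEND 4: p_0 = 4·1 + 0 = 4, q_0 = 4·0 + 1 = 1 → 4/1
APPEND 28: p_1 = 28·4 + 1 = 113, q_1 = 28·1 + 0 = 28 → 113/28
APPEND 7: p_2 = 7·113 + 4 = 795, q_2 = 7·28 + 1 = 197 → 795/197
APPEND 34: p_3 = 34·795 + 113 = 27143, q_3 = 34·197 + 28 = 6726 → 27143/6726
APPEND 10: p_4 = 10·27143 + 795 = 272225, q_4 = 10·6726 + 197 = 67457 → 272225/67457
APPEND 13: p_5 = 13·272225 + 27143 = 3566068, q_5 = 13·67457 + 6726 = 883667 → 3566068/883667
APPEND 24: p_6 = 24·3566068 + 272225 = 85857857, q_6 = 24·883667 + 67457 = 21275465 → 85857857/21275465

4/1
27143/6726
272225/67457
85857857/21275465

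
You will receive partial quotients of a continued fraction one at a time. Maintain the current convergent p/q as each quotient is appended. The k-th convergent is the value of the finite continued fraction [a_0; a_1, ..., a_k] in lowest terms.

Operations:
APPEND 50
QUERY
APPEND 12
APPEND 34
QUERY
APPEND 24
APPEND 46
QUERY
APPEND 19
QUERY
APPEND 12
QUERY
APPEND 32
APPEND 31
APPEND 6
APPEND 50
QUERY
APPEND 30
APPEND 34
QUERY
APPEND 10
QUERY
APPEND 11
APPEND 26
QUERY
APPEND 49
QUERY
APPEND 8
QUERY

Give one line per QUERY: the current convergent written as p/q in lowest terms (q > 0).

APPEND 50: p_0 = 50·1 + 0 = 50, q_0 = 50·0 + 1 = 1 → 50/1
APPEND 12: p_1 = 12·50 + 1 = 601, q_1 = 12·1 + 0 = 12 → 601/12
APPEND 34: p_2 = 34·601 + 50 = 20484, q_2 = 34·12 + 1 = 409 → 20484/409
APPEND 24: p_3 = 24·20484 + 601 = 492217, q_3 = 24·409 + 12 = 9828 → 492217/9828
APPEND 46: p_4 = 46·492217 + 20484 = 22662466, q_4 = 46·9828 + 409 = 452497 → 22662466/452497
APPEND 19: p_5 = 19·22662466 + 492217 = 431079071, q_5 = 19·452497 + 9828 = 8607271 → 431079071/8607271
APPEND 12: p_6 = 12·431079071 + 22662466 = 5195611318, q_6 = 12·8607271 + 452497 = 103739749 → 5195611318/103739749
APPEND 32: p_7 = 32·5195611318 + 431079071 = 166690641247, q_7 = 32·103739749 + 8607271 = 3328279239 → 166690641247/3328279239
APPEND 31: p_8 = 31·166690641247 + 5195611318 = 5172605489975, q_8 = 31·3328279239 + 103739749 = 103280396158 → 5172605489975/103280396158
APPEND 6: p_9 = 6·5172605489975 + 166690641247 = 31202323581097, q_9 = 6·103280396158 + 3328279239 = 623010656187 → 31202323581097/623010656187
APPEND 50: p_10 = 50·31202323581097 + 5172605489975 = 1565288784544825, q_10 = 50·623010656187 + 103280396158 = 31253813205508 → 1565288784544825/31253813205508
APPEND 30: p_11 = 30·1565288784544825 + 31202323581097 = 46989865859925847, q_11 = 30·31253813205508 + 623010656187 = 938237406821427 → 46989865859925847/938237406821427
APPEND 34: p_12 = 34·46989865859925847 + 1565288784544825 = 1599220728022023623, q_12 = 34·938237406821427 + 31253813205508 = 31931325645134026 → 1599220728022023623/31931325645134026
APPEND 10: p_13 = 10·1599220728022023623 + 46989865859925847 = 16039197146080162077, q_13 = 10·31931325645134026 + 938237406821427 = 320251493858161687 → 16039197146080162077/320251493858161687
APPEND 11: p_14 = 11·16039197146080162077 + 1599220728022023623 = 178030389334903806470, q_14 = 11·320251493858161687 + 31931325645134026 = 3554697758084912583 → 178030389334903806470/3554697758084912583
APPEND 26: p_15 = 26·178030389334903806470 + 16039197146080162077 = 4644829319853579130297, q_15 = 26·3554697758084912583 + 320251493858161687 = 92742393204065888845 → 4644829319853579130297/92742393204065888845
APPEND 49: p_16 = 49·4644829319853579130297 + 178030389334903806470 = 227774667062160281191023, q_16 = 49·92742393204065888845 + 3554697758084912583 = 4547931964757313465988 → 227774667062160281191023/4547931964757313465988
APPEND 8: p_17 = 8·227774667062160281191023 + 4644829319853579130297 = 1826842165817135828658481, q_17 = 8·4547931964757313465988 + 92742393204065888845 = 36476198111262573616749 → 1826842165817135828658481/36476198111262573616749

50/1
20484/409
22662466/452497
431079071/8607271
5195611318/103739749
1565288784544825/31253813205508
1599220728022023623/31931325645134026
16039197146080162077/320251493858161687
4644829319853579130297/92742393204065888845
227774667062160281191023/4547931964757313465988
1826842165817135828658481/36476198111262573616749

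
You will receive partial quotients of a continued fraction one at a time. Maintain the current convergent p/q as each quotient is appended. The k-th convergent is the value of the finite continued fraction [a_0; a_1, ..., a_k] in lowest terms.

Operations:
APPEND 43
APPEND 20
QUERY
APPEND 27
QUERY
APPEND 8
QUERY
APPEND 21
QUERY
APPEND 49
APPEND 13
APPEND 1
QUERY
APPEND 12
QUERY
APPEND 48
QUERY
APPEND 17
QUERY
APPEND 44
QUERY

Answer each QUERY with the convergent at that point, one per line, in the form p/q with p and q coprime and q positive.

861/20
23290/541
187181/4348
3954091/91849
2719081051/63161135
35154116023/816589806
1690116650155/39259471823
28767137168658/668227610797
1267444152071107/29441274346891

APPEND 43: p_0 = 43·1 + 0 = 43, q_0 = 43·0 + 1 = 1 → 43/1
APPEND 20: p_1 = 20·43 + 1 = 861, q_1 = 20·1 + 0 = 20 → 861/20
APPEND 27: p_2 = 27·861 + 43 = 23290, q_2 = 27·20 + 1 = 541 → 23290/541
APPEND 8: p_3 = 8·23290 + 861 = 187181, q_3 = 8·541 + 20 = 4348 → 187181/4348
APPEND 21: p_4 = 21·187181 + 23290 = 3954091, q_4 = 21·4348 + 541 = 91849 → 3954091/91849
APPEND 49: p_5 = 49·3954091 + 187181 = 193937640, q_5 = 49·91849 + 4348 = 4504949 → 193937640/4504949
APPEND 13: p_6 = 13·193937640 + 3954091 = 2525143411, q_6 = 13·4504949 + 91849 = 58656186 → 2525143411/58656186
APPEND 1: p_7 = 1·2525143411 + 193937640 = 2719081051, q_7 = 1·58656186 + 4504949 = 63161135 → 2719081051/63161135
APPEND 12: p_8 = 12·2719081051 + 2525143411 = 35154116023, q_8 = 12·63161135 + 58656186 = 816589806 → 35154116023/816589806
APPEND 48: p_9 = 48·35154116023 + 2719081051 = 1690116650155, q_9 = 48·816589806 + 63161135 = 39259471823 → 1690116650155/39259471823
APPEND 17: p_10 = 17·1690116650155 + 35154116023 = 28767137168658, q_10 = 17·39259471823 + 816589806 = 668227610797 → 28767137168658/668227610797
APPEND 44: p_11 = 44·28767137168658 + 1690116650155 = 1267444152071107, q_11 = 44·668227610797 + 39259471823 = 29441274346891 → 1267444152071107/29441274346891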